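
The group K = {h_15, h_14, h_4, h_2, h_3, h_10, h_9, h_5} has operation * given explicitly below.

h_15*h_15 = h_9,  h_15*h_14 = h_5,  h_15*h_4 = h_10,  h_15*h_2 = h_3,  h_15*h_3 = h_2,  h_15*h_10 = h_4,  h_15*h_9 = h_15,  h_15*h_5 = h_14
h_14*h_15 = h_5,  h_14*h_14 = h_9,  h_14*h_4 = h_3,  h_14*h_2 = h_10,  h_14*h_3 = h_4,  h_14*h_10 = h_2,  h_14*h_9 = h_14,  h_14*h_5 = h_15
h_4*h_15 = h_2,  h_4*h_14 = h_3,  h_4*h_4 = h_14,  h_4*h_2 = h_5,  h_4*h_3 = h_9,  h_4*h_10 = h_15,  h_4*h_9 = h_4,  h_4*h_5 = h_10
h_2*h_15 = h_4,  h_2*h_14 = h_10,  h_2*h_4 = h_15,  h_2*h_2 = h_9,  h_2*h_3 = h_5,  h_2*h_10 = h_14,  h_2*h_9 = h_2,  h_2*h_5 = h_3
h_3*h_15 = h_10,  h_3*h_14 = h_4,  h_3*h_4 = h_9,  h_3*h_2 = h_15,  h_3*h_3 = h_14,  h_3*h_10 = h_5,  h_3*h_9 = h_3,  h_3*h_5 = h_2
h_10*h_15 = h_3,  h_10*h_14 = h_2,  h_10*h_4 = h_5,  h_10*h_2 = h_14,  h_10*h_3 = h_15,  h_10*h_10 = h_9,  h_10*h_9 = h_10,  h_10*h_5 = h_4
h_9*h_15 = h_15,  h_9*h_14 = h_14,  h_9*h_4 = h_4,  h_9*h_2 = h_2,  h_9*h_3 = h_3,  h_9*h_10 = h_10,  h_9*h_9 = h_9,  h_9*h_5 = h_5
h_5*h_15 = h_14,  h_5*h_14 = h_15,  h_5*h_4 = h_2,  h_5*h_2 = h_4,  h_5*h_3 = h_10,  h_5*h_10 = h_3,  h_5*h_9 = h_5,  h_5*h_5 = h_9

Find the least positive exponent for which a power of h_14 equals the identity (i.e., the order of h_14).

2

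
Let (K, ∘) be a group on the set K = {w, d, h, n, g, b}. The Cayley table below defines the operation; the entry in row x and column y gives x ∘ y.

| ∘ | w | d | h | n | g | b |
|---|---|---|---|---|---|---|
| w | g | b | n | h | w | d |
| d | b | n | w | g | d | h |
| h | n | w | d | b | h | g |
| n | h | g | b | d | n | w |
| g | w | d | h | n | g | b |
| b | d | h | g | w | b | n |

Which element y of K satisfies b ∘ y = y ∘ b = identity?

h

First locate the identity: row g matches the header, so g is the identity.
Scan row b for g: b ∘ h = g. Hence b^(-1) = h.
(Structurally, K here is isomorphic to the cyclic group Z_6.)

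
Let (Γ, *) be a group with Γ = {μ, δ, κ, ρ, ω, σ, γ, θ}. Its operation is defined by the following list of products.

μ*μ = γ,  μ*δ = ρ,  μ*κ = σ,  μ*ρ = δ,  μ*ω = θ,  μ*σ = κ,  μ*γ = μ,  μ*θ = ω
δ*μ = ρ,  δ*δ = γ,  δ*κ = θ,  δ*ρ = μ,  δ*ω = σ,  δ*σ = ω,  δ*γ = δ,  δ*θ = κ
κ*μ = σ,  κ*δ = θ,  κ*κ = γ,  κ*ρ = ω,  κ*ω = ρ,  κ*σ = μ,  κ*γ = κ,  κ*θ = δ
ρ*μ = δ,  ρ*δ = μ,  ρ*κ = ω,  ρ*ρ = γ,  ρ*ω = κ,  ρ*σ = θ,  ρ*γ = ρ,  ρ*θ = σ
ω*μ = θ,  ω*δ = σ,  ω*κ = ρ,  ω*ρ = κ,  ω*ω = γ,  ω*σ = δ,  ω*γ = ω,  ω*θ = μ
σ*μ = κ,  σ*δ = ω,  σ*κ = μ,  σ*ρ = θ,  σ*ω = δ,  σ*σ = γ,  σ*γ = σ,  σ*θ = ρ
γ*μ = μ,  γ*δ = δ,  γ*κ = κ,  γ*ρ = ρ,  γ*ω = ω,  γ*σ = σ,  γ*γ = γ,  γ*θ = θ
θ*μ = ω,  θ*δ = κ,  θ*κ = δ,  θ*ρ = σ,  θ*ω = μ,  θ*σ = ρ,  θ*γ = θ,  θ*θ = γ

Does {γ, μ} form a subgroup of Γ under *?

{γ, μ} contains the identity γ.
Checking products: every product of two elements of {γ, μ} (read from the table) lies in {γ, μ}, so the set is closed.
In a finite group, a nonempty closed subset is a subgroup. So {γ, μ} ≤ Γ.

Yes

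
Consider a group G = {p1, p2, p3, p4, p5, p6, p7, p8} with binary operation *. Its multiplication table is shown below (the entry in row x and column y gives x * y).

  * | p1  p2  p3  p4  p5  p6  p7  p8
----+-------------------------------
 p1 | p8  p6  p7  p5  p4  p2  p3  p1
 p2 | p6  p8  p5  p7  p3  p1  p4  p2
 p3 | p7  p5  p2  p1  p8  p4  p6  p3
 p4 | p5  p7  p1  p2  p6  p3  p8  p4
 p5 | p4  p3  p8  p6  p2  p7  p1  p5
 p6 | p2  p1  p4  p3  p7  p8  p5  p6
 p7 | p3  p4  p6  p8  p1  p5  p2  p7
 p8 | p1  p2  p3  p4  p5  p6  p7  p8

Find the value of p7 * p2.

p4

Read row p7, column p2: p7 * p2 = p4.
(Structurally, G here is isomorphic to Z_2 x Z_4.)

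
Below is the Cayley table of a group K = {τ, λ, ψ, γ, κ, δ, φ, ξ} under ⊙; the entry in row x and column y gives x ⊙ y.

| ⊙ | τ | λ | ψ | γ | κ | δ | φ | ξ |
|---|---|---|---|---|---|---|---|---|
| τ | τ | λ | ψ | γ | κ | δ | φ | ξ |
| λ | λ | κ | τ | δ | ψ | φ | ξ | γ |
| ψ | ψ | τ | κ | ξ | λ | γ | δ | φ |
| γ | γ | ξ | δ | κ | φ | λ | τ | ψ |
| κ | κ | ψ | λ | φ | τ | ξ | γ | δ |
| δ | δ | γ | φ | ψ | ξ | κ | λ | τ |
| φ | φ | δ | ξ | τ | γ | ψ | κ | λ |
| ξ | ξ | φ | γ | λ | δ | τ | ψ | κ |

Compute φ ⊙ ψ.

ξ

Read row φ, column ψ: φ ⊙ ψ = ξ.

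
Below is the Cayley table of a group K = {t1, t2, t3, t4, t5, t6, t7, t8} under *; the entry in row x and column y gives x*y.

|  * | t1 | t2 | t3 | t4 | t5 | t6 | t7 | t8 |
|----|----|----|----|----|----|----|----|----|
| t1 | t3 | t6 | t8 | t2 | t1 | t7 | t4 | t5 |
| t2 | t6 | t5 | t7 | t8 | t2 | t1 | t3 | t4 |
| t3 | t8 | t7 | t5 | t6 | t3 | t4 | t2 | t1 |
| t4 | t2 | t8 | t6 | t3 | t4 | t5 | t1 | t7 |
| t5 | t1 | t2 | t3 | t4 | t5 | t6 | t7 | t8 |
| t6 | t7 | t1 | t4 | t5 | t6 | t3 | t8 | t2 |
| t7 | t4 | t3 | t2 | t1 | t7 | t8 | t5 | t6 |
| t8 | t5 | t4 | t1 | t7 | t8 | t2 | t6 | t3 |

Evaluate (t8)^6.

t3

t8^1 = t8
t8^2 = t8*t8 = t3
t8^3 = t3*t8 = t1
t8^4 = t1*t8 = t5
t8^5 = t5*t8 = t8
t8^6 = t8*t8 = t3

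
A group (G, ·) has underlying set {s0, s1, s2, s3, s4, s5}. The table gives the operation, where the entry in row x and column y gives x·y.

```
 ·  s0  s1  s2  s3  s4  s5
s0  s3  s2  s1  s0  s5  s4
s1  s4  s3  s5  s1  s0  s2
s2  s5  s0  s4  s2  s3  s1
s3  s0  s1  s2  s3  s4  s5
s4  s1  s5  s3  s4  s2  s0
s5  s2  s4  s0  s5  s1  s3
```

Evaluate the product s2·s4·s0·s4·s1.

s2·s4 = s3
s3·s0 = s0
s0·s4 = s5
s5·s1 = s4
(Structurally, G here is isomorphic to the symmetric group S_3.)

s4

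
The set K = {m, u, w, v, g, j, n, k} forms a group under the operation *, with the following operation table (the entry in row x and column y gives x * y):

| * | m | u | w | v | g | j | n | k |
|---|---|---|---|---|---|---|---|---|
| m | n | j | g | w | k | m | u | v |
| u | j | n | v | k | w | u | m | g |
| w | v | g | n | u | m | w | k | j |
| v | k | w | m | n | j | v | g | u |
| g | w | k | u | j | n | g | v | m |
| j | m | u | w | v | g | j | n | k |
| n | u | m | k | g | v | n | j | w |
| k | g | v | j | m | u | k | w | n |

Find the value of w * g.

Read row w, column g: w * g = m.
(Structurally, K here is isomorphic to the quaternion group Q_8.)

m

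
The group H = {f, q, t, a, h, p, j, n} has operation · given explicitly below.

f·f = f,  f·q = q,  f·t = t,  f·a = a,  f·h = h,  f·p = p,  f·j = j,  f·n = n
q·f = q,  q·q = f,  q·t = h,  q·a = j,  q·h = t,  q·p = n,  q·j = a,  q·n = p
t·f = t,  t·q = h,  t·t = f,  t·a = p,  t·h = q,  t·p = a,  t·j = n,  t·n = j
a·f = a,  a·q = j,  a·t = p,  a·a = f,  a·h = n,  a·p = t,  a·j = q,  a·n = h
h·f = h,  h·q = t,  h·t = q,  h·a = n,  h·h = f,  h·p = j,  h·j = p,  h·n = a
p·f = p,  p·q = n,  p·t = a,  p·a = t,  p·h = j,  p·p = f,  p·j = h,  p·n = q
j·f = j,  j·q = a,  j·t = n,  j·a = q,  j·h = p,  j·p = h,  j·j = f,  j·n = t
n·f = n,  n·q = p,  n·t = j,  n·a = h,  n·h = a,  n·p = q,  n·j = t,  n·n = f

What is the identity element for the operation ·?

f

The identity e satisfies e·x = x for all x, so its row in the table reproduces the column headers.
Row f reads: f, q, t, a, h, p, j, n — exactly the header order. So f is the identity.
(Structurally, H here is isomorphic to the elementary abelian group (Z_2)^3.)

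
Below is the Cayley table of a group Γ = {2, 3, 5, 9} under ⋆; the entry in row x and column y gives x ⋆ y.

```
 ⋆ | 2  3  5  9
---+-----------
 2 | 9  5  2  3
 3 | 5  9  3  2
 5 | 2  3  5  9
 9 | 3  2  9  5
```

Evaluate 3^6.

3^1 = 3
3^2 = 3 ⋆ 3 = 9
3^3 = 9 ⋆ 3 = 2
3^4 = 2 ⋆ 3 = 5
3^5 = 5 ⋆ 3 = 3
3^6 = 3 ⋆ 3 = 9

9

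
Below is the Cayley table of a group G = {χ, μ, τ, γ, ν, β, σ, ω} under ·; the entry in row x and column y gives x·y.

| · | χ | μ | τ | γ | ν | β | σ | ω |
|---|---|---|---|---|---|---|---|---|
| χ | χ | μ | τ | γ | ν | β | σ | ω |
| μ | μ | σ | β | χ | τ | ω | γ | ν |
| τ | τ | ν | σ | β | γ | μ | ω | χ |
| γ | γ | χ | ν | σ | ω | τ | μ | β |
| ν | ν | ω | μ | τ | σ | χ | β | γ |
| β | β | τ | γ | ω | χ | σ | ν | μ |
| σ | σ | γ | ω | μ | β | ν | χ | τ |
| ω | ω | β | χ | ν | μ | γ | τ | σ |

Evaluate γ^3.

γ^1 = γ
γ^2 = γ·γ = σ
γ^3 = σ·γ = μ
(Structurally, G here is isomorphic to the quaternion group Q_8.)

μ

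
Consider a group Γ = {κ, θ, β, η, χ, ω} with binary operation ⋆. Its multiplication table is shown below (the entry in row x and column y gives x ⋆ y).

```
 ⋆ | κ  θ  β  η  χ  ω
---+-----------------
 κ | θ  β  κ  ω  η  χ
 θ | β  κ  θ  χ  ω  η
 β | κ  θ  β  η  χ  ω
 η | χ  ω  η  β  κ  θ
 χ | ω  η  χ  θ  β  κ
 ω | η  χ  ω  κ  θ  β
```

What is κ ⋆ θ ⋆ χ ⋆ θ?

κ ⋆ θ = β
β ⋆ χ = χ
χ ⋆ θ = η

η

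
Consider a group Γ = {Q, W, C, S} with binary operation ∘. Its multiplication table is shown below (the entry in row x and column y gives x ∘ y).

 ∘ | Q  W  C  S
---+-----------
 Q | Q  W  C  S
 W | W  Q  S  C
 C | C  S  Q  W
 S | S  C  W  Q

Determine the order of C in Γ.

2

The identity element is Q (its row matches the header).
C^1 = C
C^2 = C ∘ C = Q
The first power of C equal to the identity is C^2, so ord(C) = 2.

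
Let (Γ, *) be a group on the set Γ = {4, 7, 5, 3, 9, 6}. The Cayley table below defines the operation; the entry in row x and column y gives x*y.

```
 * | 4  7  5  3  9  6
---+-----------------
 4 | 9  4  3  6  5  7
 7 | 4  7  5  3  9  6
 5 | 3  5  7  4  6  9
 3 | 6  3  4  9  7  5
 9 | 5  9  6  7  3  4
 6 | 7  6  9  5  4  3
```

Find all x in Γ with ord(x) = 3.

{3, 9}

Identity is 7. Compute the order of each non-identity element by repeated multiplication:
  4: 4 → 9 → 5 → 3 → 6 → 7  (order 6)
  5: 5 → 7  (order 2)
  3: 3 → 9 → 7  (order 3)
  9: 9 → 3 → 7  (order 3)
  6: 6 → 3 → 5 → 9 → 4 → 7  (order 6)
Elements of order 3: {3, 9}.
(Structurally, Γ here is isomorphic to the cyclic group Z_6.)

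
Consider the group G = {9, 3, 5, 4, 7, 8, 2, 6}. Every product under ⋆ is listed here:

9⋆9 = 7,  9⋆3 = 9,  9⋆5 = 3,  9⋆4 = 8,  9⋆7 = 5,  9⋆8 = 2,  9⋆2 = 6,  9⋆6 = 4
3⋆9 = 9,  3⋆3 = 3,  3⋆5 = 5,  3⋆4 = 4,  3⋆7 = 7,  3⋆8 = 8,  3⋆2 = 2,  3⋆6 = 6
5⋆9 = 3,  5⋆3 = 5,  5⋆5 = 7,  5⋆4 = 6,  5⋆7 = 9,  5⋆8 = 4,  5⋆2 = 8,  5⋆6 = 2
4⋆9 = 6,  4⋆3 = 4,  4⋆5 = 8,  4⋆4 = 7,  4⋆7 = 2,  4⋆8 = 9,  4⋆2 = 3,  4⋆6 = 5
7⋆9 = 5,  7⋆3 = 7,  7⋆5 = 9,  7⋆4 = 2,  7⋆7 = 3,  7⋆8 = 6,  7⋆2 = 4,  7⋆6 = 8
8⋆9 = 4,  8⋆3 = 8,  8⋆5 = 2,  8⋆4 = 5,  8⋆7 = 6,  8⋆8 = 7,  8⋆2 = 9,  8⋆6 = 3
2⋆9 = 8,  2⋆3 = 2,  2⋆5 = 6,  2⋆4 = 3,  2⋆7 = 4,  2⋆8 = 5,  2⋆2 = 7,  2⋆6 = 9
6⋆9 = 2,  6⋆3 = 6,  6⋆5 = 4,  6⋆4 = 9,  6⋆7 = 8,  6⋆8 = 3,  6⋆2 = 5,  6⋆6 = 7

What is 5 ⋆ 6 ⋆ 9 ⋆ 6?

3

5 ⋆ 6 = 2
2 ⋆ 9 = 8
8 ⋆ 6 = 3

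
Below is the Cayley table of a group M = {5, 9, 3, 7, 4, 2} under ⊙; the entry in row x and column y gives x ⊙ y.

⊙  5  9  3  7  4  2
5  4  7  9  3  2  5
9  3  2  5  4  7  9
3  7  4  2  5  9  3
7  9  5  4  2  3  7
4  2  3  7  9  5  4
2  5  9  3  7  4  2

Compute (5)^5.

5^1 = 5
5^2 = 5 ⊙ 5 = 4
5^3 = 4 ⊙ 5 = 2
5^4 = 2 ⊙ 5 = 5
5^5 = 5 ⊙ 5 = 4

4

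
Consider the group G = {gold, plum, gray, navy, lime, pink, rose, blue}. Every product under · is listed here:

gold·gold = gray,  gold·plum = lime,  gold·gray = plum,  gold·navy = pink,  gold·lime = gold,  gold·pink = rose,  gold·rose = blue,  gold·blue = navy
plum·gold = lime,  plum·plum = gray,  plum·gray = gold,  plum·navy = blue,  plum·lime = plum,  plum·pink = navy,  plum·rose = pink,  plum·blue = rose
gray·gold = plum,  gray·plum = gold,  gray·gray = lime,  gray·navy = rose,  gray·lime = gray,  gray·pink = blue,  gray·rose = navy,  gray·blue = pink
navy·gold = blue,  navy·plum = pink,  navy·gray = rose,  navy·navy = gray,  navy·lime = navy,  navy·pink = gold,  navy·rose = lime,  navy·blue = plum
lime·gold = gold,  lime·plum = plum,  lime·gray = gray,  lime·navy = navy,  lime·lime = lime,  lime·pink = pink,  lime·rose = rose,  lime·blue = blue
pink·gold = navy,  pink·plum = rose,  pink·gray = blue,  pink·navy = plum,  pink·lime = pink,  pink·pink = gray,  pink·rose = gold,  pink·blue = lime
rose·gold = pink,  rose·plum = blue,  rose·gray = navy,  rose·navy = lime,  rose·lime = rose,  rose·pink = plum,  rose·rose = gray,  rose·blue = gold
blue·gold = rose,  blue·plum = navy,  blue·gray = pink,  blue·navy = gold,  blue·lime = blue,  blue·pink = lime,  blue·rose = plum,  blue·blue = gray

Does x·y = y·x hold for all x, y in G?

No

blue·gold = rose but gold·blue = navy.
Since blue and gold do not commute, G is not abelian.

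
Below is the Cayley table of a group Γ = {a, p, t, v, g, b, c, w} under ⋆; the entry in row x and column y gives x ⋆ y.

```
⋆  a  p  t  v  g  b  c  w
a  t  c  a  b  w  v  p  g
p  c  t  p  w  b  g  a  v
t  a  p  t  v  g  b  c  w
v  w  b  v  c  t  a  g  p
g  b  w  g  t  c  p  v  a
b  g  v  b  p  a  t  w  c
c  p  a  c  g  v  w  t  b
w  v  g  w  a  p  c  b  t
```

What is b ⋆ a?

g

Read row b, column a: b ⋆ a = g.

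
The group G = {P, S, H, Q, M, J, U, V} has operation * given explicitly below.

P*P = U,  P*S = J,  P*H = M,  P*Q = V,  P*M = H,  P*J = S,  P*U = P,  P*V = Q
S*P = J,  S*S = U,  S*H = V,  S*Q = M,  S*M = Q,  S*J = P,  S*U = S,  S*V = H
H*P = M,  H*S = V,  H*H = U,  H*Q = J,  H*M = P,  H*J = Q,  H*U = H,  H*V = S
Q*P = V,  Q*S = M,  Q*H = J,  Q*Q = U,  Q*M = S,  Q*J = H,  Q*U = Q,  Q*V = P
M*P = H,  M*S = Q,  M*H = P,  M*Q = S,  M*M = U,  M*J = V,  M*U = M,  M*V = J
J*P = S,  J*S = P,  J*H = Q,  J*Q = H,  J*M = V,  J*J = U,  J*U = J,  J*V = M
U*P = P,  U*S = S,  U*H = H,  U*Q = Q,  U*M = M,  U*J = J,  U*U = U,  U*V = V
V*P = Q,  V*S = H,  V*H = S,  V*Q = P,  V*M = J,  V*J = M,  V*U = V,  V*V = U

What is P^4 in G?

U

P^1 = P
P^2 = P*P = U
P^3 = U*P = P
P^4 = P*P = U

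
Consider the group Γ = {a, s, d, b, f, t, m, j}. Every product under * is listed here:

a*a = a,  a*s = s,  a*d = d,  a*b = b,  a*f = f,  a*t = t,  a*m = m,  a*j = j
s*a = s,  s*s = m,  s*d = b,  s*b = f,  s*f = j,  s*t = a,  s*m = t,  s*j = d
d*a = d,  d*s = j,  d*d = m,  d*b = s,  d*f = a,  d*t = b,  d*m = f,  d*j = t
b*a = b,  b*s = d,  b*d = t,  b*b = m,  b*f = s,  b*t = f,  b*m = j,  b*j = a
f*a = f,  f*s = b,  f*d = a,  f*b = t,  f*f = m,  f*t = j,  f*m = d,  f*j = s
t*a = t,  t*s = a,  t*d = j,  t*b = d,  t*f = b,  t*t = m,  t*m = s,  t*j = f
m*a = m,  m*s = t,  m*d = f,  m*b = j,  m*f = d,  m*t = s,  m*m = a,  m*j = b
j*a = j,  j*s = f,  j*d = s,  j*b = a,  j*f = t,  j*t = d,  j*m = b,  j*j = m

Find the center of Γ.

{a, m}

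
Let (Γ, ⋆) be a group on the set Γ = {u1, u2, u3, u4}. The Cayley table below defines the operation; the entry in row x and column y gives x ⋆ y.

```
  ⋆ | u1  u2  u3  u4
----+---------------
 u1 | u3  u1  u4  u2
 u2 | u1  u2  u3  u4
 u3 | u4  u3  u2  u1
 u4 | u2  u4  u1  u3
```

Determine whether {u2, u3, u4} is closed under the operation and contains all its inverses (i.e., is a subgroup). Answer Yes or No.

No

u3 ⋆ u4 = u1, which is not in {u2, u3, u4}.
The subset is not closed under ⋆, so it is not a subgroup.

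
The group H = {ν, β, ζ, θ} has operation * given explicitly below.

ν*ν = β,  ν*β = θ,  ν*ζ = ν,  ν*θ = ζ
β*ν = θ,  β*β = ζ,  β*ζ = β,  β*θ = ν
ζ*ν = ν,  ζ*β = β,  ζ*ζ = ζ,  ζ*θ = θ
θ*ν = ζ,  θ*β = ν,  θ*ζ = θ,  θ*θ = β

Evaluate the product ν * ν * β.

ζ

ν * ν = β
β * β = ζ
(Structurally, H here is isomorphic to the cyclic group Z_4.)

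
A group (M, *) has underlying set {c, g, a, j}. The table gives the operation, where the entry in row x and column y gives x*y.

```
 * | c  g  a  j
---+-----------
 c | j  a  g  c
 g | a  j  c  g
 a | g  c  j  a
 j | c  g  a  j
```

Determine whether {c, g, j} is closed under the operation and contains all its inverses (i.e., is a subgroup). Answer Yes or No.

c*g = a, which is not in {c, g, j}.
The subset is not closed under *, so it is not a subgroup.

No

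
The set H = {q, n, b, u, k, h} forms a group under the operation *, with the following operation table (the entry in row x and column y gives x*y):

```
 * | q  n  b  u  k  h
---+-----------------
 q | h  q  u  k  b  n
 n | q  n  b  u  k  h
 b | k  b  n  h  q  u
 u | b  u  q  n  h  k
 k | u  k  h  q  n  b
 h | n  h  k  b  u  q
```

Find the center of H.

An element z is central iff its row equals its column in the table.
For b: b*q = k ≠ u = q*b, so b ∉ Z.
Checking each element this way leaves Z(H) = {n}.

{n}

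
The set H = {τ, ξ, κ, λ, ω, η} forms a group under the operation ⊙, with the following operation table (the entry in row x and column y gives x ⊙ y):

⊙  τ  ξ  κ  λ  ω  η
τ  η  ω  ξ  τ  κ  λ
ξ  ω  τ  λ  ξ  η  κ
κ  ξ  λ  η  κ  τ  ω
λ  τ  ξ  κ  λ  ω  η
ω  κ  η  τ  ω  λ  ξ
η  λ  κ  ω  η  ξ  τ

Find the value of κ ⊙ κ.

Read row κ, column κ: κ ⊙ κ = η.

η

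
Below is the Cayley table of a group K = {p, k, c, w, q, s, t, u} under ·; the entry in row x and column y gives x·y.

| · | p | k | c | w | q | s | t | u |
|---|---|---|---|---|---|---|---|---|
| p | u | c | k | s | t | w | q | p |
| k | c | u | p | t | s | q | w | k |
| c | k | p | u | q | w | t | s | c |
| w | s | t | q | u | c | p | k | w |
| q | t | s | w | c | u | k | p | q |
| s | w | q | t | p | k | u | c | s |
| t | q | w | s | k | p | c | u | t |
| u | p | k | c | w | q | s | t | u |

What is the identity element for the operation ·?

u

The identity e satisfies e·x = x for all x, so its row in the table reproduces the column headers.
Row u reads: p, k, c, w, q, s, t, u — exactly the header order. So u is the identity.
(Structurally, K here is isomorphic to the elementary abelian group (Z_2)^3.)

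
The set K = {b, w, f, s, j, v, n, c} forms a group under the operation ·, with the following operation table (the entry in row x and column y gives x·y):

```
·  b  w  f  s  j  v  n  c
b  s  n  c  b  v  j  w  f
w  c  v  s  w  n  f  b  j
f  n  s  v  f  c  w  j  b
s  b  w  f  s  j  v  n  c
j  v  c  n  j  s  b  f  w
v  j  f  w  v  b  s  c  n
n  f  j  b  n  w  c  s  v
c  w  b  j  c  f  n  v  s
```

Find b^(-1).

b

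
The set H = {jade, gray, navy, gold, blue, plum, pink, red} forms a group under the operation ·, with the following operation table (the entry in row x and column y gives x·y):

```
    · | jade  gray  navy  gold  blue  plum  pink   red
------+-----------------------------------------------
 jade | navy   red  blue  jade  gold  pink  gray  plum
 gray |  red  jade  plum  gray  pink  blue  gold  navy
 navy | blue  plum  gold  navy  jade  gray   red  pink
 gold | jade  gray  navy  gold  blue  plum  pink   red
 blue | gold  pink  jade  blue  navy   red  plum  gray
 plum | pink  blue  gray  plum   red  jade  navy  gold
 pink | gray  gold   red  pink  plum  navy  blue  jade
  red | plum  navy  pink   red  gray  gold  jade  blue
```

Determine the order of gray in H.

8

The identity element is gold (its row matches the header).
gray^1 = gray
gray^2 = gray·gray = jade
gray^3 = jade·gray = red
gray^4 = red·gray = navy
gray^5 = navy·gray = plum
gray^6 = plum·gray = blue
gray^7 = blue·gray = pink
gray^8 = pink·gray = gold
The first power of gray equal to the identity is gray^8, so ord(gray) = 8.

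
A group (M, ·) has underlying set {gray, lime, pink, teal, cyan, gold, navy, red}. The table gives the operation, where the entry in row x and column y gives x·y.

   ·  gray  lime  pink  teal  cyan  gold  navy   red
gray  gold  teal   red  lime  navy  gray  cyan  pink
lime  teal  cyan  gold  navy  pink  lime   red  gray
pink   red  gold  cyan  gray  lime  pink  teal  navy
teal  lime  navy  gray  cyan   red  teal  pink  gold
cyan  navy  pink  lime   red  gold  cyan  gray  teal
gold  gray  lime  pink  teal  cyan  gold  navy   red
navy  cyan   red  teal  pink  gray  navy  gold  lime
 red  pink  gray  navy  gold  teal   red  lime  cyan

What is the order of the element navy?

2

The identity element is gold (its row matches the header).
navy^1 = navy
navy^2 = navy·navy = gold
The first power of navy equal to the identity is navy^2, so ord(navy) = 2.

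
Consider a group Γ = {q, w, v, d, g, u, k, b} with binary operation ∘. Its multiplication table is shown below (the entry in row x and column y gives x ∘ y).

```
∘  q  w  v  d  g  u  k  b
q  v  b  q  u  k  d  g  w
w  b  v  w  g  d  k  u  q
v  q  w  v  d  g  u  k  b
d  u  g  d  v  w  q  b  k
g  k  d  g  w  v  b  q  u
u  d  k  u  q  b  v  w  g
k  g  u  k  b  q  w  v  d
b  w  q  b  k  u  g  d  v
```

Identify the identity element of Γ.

The identity e satisfies e ∘ x = x for all x, so its row in the table reproduces the column headers.
Row v reads: q, w, v, d, g, u, k, b — exactly the header order. So v is the identity.

v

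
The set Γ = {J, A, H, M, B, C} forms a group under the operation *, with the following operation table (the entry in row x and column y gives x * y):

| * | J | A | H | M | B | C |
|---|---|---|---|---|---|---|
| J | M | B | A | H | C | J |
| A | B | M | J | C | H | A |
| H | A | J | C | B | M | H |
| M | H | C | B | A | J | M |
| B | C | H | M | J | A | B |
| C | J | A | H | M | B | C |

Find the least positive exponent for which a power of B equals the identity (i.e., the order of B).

6

The identity element is C (its row matches the header).
B^1 = B
B^2 = B * B = A
B^3 = A * B = H
B^4 = H * B = M
B^5 = M * B = J
B^6 = J * B = C
The first power of B equal to the identity is B^6, so ord(B) = 6.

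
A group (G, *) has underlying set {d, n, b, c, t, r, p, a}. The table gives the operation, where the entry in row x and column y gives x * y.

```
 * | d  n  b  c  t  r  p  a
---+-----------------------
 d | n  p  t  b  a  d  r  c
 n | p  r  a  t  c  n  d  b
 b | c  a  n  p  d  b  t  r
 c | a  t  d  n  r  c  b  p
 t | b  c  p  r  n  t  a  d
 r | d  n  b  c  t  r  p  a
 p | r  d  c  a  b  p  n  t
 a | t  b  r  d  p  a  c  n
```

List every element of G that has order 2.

Identity is r. Compute the order of each non-identity element by repeated multiplication:
  d: d → n → p → r  (order 4)
  n: n → r  (order 2)
  b: b → n → a → r  (order 4)
  c: c → n → t → r  (order 4)
  t: t → n → c → r  (order 4)
  p: p → n → d → r  (order 4)
  a: a → n → b → r  (order 4)
Elements of order 2: {n}.

{n}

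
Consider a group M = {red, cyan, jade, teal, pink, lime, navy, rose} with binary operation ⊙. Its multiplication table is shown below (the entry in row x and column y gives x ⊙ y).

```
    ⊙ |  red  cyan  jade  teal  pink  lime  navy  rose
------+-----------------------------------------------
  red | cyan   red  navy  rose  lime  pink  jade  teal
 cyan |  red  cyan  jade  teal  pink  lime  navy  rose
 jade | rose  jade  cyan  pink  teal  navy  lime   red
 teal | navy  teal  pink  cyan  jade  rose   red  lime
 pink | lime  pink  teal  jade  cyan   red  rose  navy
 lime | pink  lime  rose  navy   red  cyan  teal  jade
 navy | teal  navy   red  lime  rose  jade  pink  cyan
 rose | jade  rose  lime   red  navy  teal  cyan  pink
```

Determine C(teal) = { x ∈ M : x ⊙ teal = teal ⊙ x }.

{cyan, jade, pink, teal}

Compare row teal with column teal entry by entry.
jade ⊙ teal = pink = teal ⊙ jade, so jade commutes with teal.
lime ⊙ teal = navy but teal ⊙ lime = rose, so lime does not.
Collecting the elements that commute with teal: C(teal) = {cyan, jade, pink, teal}.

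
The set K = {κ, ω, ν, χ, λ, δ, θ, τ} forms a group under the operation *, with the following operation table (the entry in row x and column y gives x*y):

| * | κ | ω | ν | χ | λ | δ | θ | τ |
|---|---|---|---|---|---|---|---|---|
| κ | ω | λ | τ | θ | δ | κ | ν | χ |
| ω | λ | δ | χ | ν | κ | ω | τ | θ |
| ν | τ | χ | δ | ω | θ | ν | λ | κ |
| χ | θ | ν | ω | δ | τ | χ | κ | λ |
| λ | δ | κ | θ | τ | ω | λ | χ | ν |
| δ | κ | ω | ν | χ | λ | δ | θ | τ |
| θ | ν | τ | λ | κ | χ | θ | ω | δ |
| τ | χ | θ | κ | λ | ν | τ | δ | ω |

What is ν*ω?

χ

Read row ν, column ω: ν*ω = χ.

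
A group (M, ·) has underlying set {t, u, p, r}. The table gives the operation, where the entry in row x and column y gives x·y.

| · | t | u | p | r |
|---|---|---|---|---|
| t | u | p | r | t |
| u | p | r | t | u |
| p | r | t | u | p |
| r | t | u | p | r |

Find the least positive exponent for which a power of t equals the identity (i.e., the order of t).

The identity element is r (its row matches the header).
t^1 = t
t^2 = t·t = u
t^3 = u·t = p
t^4 = p·t = r
The first power of t equal to the identity is t^4, so ord(t) = 4.

4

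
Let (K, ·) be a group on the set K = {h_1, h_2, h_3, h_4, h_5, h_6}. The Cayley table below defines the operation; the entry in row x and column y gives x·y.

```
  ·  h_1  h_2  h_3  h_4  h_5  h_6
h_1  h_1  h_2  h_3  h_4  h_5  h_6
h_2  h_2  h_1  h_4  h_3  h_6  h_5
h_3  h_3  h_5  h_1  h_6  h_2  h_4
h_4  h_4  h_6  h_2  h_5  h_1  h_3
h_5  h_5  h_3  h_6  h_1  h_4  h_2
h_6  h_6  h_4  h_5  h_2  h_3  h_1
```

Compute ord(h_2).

The identity element is h_1 (its row matches the header).
h_2^1 = h_2
h_2^2 = h_2·h_2 = h_1
The first power of h_2 equal to the identity is h_2^2, so ord(h_2) = 2.

2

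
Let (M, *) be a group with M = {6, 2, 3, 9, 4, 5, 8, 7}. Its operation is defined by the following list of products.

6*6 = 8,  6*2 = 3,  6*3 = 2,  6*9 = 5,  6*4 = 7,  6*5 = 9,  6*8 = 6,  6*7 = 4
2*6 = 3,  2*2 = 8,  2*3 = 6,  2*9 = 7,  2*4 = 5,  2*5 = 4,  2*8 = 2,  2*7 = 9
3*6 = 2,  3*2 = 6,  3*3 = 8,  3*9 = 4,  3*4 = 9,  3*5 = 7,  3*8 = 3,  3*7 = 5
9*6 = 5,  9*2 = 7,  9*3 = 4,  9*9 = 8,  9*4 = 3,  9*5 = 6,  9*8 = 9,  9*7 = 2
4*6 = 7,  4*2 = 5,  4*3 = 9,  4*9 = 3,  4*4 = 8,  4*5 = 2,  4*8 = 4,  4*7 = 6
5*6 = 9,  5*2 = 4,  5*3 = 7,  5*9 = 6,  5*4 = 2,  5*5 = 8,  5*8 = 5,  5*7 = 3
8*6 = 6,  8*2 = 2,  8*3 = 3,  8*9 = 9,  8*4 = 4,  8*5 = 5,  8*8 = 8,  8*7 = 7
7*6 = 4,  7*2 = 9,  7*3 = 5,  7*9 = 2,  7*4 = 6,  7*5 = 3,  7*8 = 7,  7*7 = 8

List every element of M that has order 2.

{2, 3, 4, 5, 6, 7, 9}

Identity is 8. Compute the order of each non-identity element by repeated multiplication:
  6: 6 → 8  (order 2)
  2: 2 → 8  (order 2)
  3: 3 → 8  (order 2)
  9: 9 → 8  (order 2)
  4: 4 → 8  (order 2)
  5: 5 → 8  (order 2)
  7: 7 → 8  (order 2)
Elements of order 2: {2, 3, 4, 5, 6, 7, 9}.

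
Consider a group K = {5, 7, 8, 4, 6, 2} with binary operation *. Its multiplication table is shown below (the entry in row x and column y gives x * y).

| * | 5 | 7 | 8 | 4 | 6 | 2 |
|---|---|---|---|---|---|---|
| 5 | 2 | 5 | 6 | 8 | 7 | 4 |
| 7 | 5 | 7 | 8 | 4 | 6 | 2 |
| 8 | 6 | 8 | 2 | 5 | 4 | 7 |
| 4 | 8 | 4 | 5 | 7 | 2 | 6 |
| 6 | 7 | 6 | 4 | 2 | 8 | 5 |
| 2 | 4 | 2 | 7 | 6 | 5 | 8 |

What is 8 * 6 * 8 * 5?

2

8 * 6 = 4
4 * 8 = 5
5 * 5 = 2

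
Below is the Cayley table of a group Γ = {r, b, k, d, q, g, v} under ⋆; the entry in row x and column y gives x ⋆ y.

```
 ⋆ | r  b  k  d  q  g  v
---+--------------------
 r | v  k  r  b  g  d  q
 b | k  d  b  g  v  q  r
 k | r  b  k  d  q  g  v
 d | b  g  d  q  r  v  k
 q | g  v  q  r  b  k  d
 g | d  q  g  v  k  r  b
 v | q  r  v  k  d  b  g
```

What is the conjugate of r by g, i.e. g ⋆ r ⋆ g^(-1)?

The identity is k. In row g, the entry k sits in column q, so g^(-1) = q.
g ⋆ r = d
d ⋆ q = r

r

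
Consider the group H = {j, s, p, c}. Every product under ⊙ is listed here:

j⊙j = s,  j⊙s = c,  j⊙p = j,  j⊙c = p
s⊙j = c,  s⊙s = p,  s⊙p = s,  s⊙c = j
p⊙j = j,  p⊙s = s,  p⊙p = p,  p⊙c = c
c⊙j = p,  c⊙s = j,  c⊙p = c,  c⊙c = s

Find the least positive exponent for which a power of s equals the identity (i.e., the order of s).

The identity element is p (its row matches the header).
s^1 = s
s^2 = s ⊙ s = p
The first power of s equal to the identity is s^2, so ord(s) = 2.

2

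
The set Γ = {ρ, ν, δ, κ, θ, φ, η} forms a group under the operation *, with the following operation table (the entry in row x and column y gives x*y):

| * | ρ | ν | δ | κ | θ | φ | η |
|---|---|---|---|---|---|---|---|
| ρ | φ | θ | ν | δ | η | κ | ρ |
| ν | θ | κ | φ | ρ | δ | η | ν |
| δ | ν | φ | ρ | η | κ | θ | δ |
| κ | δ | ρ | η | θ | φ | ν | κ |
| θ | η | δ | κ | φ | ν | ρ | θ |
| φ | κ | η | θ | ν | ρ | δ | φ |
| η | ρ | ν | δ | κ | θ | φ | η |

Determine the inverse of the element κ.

First locate the identity: row η matches the header, so η is the identity.
Scan row κ for η: κ*δ = η. Hence κ^(-1) = δ.

δ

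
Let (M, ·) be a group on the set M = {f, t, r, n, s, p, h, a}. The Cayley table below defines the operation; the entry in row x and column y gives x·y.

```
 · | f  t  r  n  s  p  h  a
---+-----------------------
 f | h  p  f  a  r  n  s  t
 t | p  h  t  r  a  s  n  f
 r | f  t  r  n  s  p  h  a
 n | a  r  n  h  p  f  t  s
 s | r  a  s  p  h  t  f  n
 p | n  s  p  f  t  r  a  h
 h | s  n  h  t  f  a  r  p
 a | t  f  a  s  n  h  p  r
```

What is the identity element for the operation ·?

r

The identity e satisfies e·x = x for all x, so its row in the table reproduces the column headers.
Row r reads: f, t, r, n, s, p, h, a — exactly the header order. So r is the identity.
(Structurally, M here is isomorphic to Z_2 x Z_4.)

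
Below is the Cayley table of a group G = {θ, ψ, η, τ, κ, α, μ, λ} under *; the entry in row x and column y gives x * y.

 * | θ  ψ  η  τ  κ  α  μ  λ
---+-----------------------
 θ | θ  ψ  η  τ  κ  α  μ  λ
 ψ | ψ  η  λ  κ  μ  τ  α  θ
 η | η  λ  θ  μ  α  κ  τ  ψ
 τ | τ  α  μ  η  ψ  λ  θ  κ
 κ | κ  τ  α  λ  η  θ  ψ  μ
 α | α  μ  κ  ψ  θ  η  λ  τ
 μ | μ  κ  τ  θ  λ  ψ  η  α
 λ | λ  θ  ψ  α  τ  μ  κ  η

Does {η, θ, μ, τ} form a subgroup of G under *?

Yes

{η, θ, μ, τ} contains the identity θ.
Checking products: every product of two elements of {η, θ, μ, τ} (read from the table) lies in {η, θ, μ, τ}, so the set is closed.
In a finite group, a nonempty closed subset is a subgroup. So {η, θ, μ, τ} ≤ G.
(Structurally, G here is isomorphic to the quaternion group Q_8.)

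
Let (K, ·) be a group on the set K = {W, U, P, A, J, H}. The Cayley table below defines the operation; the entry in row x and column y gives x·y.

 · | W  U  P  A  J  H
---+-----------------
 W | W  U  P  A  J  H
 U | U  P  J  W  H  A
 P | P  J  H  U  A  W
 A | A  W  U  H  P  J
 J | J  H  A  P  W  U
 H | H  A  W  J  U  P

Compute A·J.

P

Read row A, column J: A·J = P.
(Structurally, K here is isomorphic to the cyclic group Z_6.)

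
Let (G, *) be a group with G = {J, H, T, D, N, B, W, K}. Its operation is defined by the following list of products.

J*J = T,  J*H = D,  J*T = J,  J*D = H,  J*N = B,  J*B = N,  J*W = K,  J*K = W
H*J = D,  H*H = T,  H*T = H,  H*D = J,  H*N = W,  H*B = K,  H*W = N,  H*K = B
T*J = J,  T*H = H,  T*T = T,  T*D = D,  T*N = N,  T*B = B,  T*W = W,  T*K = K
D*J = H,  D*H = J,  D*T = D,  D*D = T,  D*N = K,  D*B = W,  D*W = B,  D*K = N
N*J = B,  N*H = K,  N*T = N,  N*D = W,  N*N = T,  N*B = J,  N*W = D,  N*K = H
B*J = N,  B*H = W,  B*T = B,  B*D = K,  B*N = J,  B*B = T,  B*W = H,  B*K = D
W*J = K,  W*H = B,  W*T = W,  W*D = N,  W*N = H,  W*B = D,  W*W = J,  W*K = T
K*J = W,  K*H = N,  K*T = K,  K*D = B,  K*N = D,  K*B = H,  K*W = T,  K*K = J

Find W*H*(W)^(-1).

D

The identity is T. In row W, the entry T sits in column K, so W^(-1) = K.
W*H = B
B*K = D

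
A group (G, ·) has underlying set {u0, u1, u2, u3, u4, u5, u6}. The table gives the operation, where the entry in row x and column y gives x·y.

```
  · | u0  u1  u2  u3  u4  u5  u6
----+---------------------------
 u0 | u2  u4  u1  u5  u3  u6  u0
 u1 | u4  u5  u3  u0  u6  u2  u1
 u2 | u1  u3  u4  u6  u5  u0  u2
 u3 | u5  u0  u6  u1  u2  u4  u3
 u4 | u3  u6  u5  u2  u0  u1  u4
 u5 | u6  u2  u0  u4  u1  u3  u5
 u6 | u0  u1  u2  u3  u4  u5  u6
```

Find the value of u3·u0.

Read row u3, column u0: u3·u0 = u5.

u5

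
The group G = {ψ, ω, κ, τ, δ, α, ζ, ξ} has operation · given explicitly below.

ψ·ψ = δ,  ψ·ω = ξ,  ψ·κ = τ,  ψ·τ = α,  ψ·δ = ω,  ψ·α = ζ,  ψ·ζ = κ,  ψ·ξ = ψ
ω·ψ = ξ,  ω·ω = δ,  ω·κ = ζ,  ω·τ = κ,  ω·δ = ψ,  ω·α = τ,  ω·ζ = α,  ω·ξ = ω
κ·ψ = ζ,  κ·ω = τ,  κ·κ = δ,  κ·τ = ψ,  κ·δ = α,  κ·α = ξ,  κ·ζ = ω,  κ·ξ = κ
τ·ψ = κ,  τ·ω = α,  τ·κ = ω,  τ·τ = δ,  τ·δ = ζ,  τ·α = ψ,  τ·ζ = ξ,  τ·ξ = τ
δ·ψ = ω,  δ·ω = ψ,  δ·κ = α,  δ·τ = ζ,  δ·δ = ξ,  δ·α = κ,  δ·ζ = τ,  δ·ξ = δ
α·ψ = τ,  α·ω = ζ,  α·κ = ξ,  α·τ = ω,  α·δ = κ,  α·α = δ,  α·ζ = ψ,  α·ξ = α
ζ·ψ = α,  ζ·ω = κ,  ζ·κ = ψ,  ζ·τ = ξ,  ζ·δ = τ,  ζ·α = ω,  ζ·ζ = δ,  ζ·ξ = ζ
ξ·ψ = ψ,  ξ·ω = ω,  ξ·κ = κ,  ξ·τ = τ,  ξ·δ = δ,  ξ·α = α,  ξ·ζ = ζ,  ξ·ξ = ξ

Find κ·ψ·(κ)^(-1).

The identity is ξ. In row κ, the entry ξ sits in column α, so κ^(-1) = α.
κ·ψ = ζ
ζ·α = ω

ω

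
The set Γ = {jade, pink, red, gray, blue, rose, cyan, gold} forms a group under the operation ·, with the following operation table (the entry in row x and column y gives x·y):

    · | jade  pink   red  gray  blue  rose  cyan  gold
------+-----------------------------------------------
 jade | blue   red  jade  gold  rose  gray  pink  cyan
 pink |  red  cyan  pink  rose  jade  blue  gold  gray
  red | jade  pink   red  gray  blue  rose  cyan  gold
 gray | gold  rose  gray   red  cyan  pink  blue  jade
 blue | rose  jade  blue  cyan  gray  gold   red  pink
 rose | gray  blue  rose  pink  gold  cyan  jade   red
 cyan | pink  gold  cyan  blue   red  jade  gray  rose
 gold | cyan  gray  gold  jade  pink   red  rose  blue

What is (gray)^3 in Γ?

gray

gray^1 = gray
gray^2 = gray·gray = red
gray^3 = red·gray = gray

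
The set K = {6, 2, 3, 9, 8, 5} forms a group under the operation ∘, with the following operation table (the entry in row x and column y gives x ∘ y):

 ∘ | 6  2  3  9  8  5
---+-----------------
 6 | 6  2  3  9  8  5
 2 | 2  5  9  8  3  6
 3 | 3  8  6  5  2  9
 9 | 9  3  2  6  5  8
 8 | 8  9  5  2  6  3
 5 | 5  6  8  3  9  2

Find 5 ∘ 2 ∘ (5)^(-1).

2

The identity is 6. In row 5, the entry 6 sits in column 2, so 5^(-1) = 2.
5 ∘ 2 = 6
6 ∘ 2 = 2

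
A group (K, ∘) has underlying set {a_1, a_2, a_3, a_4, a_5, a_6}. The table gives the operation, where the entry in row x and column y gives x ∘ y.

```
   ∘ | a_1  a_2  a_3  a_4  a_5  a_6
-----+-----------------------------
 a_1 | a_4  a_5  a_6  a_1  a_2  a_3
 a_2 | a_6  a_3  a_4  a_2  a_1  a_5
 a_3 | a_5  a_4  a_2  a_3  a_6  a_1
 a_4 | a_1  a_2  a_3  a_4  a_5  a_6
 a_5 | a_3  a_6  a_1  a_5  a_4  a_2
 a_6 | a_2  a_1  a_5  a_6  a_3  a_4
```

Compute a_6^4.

a_4

a_6^1 = a_6
a_6^2 = a_6 ∘ a_6 = a_4
a_6^3 = a_4 ∘ a_6 = a_6
a_6^4 = a_6 ∘ a_6 = a_4
(Structurally, K here is isomorphic to the symmetric group S_3.)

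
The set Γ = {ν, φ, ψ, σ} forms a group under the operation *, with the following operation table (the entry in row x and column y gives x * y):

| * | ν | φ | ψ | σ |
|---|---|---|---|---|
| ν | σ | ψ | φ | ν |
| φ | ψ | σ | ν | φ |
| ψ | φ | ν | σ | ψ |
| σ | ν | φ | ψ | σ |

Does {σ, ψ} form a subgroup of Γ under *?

{σ, ψ} contains the identity σ.
Checking products: every product of two elements of {σ, ψ} (read from the table) lies in {σ, ψ}, so the set is closed.
In a finite group, a nonempty closed subset is a subgroup. So {σ, ψ} ≤ Γ.
(Structurally, Γ here is isomorphic to the Klein four-group V_4.)

Yes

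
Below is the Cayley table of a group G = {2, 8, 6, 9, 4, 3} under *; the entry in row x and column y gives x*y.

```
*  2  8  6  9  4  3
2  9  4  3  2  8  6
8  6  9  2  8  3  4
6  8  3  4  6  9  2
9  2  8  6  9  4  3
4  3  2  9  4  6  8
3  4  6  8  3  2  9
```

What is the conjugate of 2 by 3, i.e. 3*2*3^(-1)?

8

The identity is 9. In row 3, the entry 9 sits in column 3, so 3^(-1) = 3.
3*2 = 4
4*3 = 8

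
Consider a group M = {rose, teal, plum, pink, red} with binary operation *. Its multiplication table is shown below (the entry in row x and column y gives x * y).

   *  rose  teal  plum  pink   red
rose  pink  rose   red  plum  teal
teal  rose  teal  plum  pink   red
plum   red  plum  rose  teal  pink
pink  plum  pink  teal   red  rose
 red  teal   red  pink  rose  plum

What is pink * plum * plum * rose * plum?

pink * plum = teal
teal * plum = plum
plum * rose = red
red * plum = pink

pink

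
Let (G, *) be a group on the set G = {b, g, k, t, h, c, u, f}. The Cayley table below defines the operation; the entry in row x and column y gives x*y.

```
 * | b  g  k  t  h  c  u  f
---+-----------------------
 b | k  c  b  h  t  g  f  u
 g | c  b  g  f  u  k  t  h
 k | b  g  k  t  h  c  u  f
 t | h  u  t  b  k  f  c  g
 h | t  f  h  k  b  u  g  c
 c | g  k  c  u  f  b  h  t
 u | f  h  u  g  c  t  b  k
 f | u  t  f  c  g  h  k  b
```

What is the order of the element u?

4

The identity element is k (its row matches the header).
u^1 = u
u^2 = u*u = b
u^3 = b*u = f
u^4 = f*u = k
The first power of u equal to the identity is u^4, so ord(u) = 4.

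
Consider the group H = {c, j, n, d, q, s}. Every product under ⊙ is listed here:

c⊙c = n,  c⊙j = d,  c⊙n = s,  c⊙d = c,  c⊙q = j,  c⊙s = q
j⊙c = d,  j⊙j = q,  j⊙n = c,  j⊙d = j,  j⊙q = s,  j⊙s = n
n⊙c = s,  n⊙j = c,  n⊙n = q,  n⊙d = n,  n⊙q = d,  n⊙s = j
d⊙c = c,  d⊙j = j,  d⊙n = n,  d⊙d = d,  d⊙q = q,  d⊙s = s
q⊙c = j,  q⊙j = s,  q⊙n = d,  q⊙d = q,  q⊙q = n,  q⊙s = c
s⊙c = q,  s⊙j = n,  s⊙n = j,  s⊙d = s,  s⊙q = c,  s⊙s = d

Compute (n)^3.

n^1 = n
n^2 = n ⊙ n = q
n^3 = q ⊙ n = d

d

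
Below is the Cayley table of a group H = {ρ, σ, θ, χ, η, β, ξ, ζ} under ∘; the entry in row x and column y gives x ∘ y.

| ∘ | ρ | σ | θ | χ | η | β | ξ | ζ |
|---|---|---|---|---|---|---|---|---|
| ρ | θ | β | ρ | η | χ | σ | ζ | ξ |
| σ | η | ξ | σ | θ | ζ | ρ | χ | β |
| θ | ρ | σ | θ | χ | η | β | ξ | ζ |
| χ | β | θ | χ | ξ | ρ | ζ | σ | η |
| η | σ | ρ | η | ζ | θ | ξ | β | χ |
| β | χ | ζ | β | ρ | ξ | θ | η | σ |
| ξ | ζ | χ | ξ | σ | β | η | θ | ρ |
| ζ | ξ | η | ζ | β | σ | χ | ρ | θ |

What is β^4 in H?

θ

β^1 = β
β^2 = β ∘ β = θ
β^3 = θ ∘ β = β
β^4 = β ∘ β = θ
(Structurally, H here is isomorphic to the dihedral group D_4.)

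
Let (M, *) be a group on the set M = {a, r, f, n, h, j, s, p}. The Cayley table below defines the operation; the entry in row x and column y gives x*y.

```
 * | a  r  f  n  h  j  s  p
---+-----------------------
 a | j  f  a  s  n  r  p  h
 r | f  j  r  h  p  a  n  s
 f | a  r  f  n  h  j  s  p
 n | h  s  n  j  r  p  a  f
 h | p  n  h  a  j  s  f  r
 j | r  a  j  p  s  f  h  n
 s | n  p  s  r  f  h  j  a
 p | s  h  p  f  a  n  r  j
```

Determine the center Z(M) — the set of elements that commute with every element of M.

{f, j}

An element z is central iff its row equals its column in the table.
For n: n*s = a ≠ r = s*n, so n ∉ Z.
Checking each element this way leaves Z(M) = {f, j}.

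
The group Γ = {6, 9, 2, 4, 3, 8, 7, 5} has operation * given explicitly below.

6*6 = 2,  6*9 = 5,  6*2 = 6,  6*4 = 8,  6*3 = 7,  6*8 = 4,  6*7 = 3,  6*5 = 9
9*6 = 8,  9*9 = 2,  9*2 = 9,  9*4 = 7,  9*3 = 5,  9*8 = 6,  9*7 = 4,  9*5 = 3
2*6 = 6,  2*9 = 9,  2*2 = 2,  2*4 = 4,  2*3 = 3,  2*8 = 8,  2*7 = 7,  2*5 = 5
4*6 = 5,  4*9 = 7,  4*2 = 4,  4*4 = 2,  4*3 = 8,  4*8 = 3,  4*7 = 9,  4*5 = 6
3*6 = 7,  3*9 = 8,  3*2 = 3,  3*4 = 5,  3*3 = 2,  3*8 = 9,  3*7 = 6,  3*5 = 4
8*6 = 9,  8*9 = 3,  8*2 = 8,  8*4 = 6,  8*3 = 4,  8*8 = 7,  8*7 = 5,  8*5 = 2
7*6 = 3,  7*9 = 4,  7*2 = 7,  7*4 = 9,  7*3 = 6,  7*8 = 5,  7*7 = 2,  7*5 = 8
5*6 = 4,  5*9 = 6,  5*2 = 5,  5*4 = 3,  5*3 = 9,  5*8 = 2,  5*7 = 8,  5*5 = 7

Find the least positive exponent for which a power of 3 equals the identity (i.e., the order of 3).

2

The identity element is 2 (its row matches the header).
3^1 = 3
3^2 = 3 * 3 = 2
The first power of 3 equal to the identity is 3^2, so ord(3) = 2.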